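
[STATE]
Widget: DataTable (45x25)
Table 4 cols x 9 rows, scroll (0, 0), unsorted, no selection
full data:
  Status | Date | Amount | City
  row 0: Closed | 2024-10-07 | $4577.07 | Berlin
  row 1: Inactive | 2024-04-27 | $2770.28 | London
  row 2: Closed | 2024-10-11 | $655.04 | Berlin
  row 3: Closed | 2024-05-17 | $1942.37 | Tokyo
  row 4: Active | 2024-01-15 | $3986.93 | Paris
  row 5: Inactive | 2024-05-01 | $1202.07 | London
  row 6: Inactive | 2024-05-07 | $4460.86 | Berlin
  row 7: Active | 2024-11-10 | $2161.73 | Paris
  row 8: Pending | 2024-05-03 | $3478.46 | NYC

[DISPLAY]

Status  │Date      │Amount  │City            
────────┼──────────┼────────┼──────          
Closed  │2024-10-07│$4577.07│Berlin          
Inactive│2024-04-27│$2770.28│London          
Closed  │2024-10-11│$655.04 │Berlin          
Closed  │2024-05-17│$1942.37│Tokyo           
Active  │2024-01-15│$3986.93│Paris           
Inactive│2024-05-01│$1202.07│London          
Inactive│2024-05-07│$4460.86│Berlin          
Active  │2024-11-10│$2161.73│Paris           
Pending │2024-05-03│$3478.46│NYC             
                                             
                                             
                                             
                                             
                                             
                                             
                                             
                                             
                                             
                                             
                                             
                                             
                                             
                                             


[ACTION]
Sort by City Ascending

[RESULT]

Status  │Date      │Amount  │City ▲          
────────┼──────────┼────────┼──────          
Closed  │2024-10-07│$4577.07│Berlin          
Closed  │2024-10-11│$655.04 │Berlin          
Inactive│2024-05-07│$4460.86│Berlin          
Inactive│2024-04-27│$2770.28│London          
Inactive│2024-05-01│$1202.07│London          
Pending │2024-05-03│$3478.46│NYC             
Active  │2024-01-15│$3986.93│Paris           
Active  │2024-11-10│$2161.73│Paris           
Closed  │2024-05-17│$1942.37│Tokyo           
                                             
                                             
                                             
                                             
                                             
                                             
                                             
                                             
                                             
                                             
                                             
                                             
                                             
                                             


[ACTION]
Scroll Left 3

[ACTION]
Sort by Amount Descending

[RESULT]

Status  │Date      │Amount ▼│City            
────────┼──────────┼────────┼──────          
Closed  │2024-10-07│$4577.07│Berlin          
Inactive│2024-05-07│$4460.86│Berlin          
Active  │2024-01-15│$3986.93│Paris           
Pending │2024-05-03│$3478.46│NYC             
Inactive│2024-04-27│$2770.28│London          
Active  │2024-11-10│$2161.73│Paris           
Closed  │2024-05-17│$1942.37│Tokyo           
Inactive│2024-05-01│$1202.07│London          
Closed  │2024-10-11│$655.04 │Berlin          
                                             
                                             
                                             
                                             
                                             
                                             
                                             
                                             
                                             
                                             
                                             
                                             
                                             
                                             


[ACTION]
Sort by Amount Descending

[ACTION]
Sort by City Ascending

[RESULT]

Status  │Date      │Amount  │City ▲          
────────┼──────────┼────────┼──────          
Closed  │2024-10-07│$4577.07│Berlin          
Inactive│2024-05-07│$4460.86│Berlin          
Closed  │2024-10-11│$655.04 │Berlin          
Inactive│2024-04-27│$2770.28│London          
Inactive│2024-05-01│$1202.07│London          
Pending │2024-05-03│$3478.46│NYC             
Active  │2024-01-15│$3986.93│Paris           
Active  │2024-11-10│$2161.73│Paris           
Closed  │2024-05-17│$1942.37│Tokyo           
                                             
                                             
                                             
                                             
                                             
                                             
                                             
                                             
                                             
                                             
                                             
                                             
                                             
                                             


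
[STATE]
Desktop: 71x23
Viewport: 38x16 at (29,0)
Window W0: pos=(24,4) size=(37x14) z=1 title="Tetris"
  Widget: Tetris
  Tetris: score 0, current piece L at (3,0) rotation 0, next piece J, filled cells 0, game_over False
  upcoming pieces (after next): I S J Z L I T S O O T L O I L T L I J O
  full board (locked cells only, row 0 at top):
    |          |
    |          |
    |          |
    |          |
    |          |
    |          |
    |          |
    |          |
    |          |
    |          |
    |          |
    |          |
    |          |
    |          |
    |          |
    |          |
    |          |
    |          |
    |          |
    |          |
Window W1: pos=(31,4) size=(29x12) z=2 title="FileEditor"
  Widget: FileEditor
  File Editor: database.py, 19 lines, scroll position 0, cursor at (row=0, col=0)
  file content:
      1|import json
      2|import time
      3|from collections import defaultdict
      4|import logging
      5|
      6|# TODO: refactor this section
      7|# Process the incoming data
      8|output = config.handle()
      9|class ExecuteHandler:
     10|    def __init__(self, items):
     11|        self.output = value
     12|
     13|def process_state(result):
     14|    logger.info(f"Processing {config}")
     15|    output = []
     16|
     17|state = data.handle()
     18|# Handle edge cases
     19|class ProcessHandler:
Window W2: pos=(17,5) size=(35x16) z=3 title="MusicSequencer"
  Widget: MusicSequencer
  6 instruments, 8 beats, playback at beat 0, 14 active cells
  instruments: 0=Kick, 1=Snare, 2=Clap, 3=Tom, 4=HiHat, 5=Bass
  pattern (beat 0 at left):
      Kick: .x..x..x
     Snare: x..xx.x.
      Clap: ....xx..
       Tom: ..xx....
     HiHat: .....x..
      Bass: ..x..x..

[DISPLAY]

                                      
                                      
                                      
                                      
━━┏━━━━━━━━━━━━━━━━━━━━━━━━━━━┓┓      
━━━━━━━━━━━━━━━━━━━━━━┓       ┃┃      
ncer                  ┃───────┨┨      
──────────────────────┨      ▲┃┃      
567                   ┃      █┃┃      
··█                   ┃ort de░┃┃      
·█·                   ┃      ░┃┃      
█··                   ┃      ░┃┃      
···                   ┃s sect░┃┃      
█··                   ┃ng dat░┃┃      
█··                   ┃le()  ▼┃┃      
                      ┃━━━━━━━┛┃      


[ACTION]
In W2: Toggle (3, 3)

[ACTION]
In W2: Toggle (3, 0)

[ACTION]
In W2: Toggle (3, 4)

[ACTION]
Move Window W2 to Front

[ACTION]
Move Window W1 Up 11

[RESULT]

  ┏━━━━━━━━━━━━━━━━━━━━━━━━━━━┓       
  ┃ FileEditor                ┃       
  ┠───────────────────────────┨       
  ┃█mport json               ▲┃       
━━┃import time               █┃┓      
━━━━━━━━━━━━━━━━━━━━━━┓ort de░┃┃      
ncer                  ┃      ░┃┨      
──────────────────────┨      ░┃┃      
567                   ┃s sect░┃┃      
··█                   ┃ng dat░┃┃      
·█·                   ┃le()  ▼┃┃      
█··                   ┃━━━━━━━┛┃      
···                   ┃        ┃      
█··                   ┃        ┃      
█··                   ┃        ┃      
                      ┃        ┃      


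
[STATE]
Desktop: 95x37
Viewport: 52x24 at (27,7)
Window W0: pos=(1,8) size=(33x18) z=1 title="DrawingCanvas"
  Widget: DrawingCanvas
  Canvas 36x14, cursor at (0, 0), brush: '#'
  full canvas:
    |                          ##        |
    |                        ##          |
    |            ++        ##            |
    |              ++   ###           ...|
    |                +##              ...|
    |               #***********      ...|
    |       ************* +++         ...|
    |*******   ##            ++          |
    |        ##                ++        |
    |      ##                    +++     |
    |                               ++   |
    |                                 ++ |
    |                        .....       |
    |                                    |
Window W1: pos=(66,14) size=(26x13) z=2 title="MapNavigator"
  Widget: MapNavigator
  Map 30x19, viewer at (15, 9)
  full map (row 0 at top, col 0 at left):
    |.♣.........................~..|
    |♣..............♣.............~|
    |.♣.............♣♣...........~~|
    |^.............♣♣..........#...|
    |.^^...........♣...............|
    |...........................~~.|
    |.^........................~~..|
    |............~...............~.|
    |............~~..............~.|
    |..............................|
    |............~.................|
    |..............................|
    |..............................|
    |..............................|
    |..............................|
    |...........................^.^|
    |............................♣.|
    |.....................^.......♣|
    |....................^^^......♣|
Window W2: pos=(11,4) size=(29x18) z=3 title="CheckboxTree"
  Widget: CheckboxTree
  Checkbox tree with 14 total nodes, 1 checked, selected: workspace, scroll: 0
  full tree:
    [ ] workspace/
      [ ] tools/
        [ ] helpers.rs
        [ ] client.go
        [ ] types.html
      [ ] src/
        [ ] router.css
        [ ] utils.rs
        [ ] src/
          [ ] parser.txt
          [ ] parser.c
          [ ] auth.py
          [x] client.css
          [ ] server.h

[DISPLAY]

            ┃                                       
            ┃                                       
s.rs        ┃                                       
.go         ┃                                       
html        ┃                                       
            ┃                                       
.css        ┃                                       
rs          ┃                          ┏━━━━━━━━━━━━
            ┃                          ┃ MapNavigato
er.txt      ┃                          ┠────────────
er.c        ┃                          ┃............
.py         ┃                          ┃............
nt.css      ┃                          ┃.........~..
er.h        ┃                          ┃.........~~.
━━━━━━━━━━━━┛                          ┃............
      ┃                                ┃.........~..
....  ┃                                ┃............
      ┃                                ┃............
━━━━━━┛                                ┃............
                                       ┗━━━━━━━━━━━━
                                                    
                                                    
                                                    
                                                    


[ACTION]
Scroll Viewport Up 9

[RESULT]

                                                    
                                                    
                                                    
                                                    
━━━━━━━━━━━━┓                                       
            ┃                                       
────────────┨                                       
            ┃                                       
            ┃                                       
s.rs        ┃                                       
.go         ┃                                       
html        ┃                                       
            ┃                                       
.css        ┃                                       
rs          ┃                          ┏━━━━━━━━━━━━
            ┃                          ┃ MapNavigato
er.txt      ┃                          ┠────────────
er.c        ┃                          ┃............
.py         ┃                          ┃............
nt.css      ┃                          ┃.........~..
er.h        ┃                          ┃.........~~.
━━━━━━━━━━━━┛                          ┃............
      ┃                                ┃.........~..
....  ┃                                ┃............


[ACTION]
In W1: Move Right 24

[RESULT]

                                                    
                                                    
                                                    
                                                    
━━━━━━━━━━━━┓                                       
            ┃                                       
────────────┨                                       
            ┃                                       
            ┃                                       
s.rs        ┃                                       
.go         ┃                                       
html        ┃                                       
            ┃                                       
.css        ┃                                       
rs          ┃                          ┏━━━━━━━━━━━━
            ┃                          ┃ MapNavigato
er.txt      ┃                          ┠────────────
er.c        ┃                          ┃..........~~
.py         ┃                          ┃.........~~.
nt.css      ┃                          ┃...........~
er.h        ┃                          ┃...........~
━━━━━━━━━━━━┛                          ┃............
      ┃                                ┃............
....  ┃                                ┃............


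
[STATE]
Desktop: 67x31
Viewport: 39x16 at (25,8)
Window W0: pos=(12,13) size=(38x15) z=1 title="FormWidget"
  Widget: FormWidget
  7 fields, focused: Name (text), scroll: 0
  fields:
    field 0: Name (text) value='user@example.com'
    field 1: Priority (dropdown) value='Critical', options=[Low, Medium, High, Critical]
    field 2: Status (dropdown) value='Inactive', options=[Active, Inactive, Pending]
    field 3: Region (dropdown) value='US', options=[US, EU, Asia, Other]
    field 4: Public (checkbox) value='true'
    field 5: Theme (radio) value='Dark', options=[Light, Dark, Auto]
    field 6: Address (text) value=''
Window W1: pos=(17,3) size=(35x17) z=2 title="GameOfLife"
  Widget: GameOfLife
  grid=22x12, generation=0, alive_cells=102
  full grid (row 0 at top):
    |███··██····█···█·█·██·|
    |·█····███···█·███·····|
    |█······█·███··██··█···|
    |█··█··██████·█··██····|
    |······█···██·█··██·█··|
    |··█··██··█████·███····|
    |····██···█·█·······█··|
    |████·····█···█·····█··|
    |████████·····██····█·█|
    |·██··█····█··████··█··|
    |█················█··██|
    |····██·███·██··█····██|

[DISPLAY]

██···█·███·····           ┃            
█·███··██··█···           ┃            
█████·█··██····           ┃            
···██·█··██·█··           ┃            
··█████·███····           ┃            
··█·█·······█··           ┃            
··█···█·····█··           ┃            
█·····██····█·█           ┃            
···█··████··█··           ┃            
··········█··██           ┃            
███·██··█····██           ┃            
━━━━━━━━━━━━━━━━━━━━━━━━━━┛            
  [x]                   ┃              
  ( ) Light  (●) Dark  (┃              
  [                    ]┃              
                        ┃              


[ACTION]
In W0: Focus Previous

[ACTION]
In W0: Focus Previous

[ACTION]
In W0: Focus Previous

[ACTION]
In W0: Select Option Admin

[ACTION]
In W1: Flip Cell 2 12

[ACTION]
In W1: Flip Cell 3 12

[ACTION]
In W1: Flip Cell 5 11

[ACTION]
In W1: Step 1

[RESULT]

·██··█····███··           ┃            
···············           ┃            
···············           ┃            
···············           ┃            
··█···███·█····           ┃            
·██·█·██·█·█···           ┃            
·█·█·███···██··           ┃            
·····█·····██··           ┃            
······█·██·██·█           ┃            
·██████·····█·█           ┃            
·█···········██           ┃            
━━━━━━━━━━━━━━━━━━━━━━━━━━┛            
  [x]                   ┃              
  ( ) Light  (●) Dark  (┃              
  [                    ]┃              
                        ┃              


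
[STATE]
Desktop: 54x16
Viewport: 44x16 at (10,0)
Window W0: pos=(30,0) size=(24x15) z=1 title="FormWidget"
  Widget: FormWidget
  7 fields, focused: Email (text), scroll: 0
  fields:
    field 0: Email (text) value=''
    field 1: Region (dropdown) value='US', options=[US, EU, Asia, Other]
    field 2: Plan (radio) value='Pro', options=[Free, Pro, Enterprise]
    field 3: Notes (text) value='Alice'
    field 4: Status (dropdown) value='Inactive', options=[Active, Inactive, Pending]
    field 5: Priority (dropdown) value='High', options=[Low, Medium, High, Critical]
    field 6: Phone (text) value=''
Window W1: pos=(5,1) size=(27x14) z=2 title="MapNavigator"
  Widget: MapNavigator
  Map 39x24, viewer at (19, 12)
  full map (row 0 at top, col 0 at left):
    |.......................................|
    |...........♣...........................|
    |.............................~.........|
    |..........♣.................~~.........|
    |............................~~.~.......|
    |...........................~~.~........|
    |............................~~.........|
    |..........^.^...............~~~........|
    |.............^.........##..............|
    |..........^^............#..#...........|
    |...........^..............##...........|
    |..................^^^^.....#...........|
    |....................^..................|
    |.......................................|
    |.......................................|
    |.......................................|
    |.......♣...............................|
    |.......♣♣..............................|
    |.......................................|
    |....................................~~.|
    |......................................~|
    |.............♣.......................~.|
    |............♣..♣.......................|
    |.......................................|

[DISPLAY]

                    ┏━━━━━━━━━━━━━━━━━━━━━━┓
━━━━━━━━━━━━━━━━━━━━━┓FormWidget           ┃
Navigator            ┃─────────────────────┨
─────────────────────┨ Email:      [      ]┃
.^...............~~~.┃ Region:     [US   ▼]┃
..^.........##.......┃ Plan:       ( ) Free┃
^............#..#....┃ Notes:      [Alice ]┃
^..............##....┃ Status:     [Inact▼]┃
.......^^^^.....#....┃ Priority:   [High ▼]┃
........@^...........┃ Phone:      [      ]┃
.....................┃                     ┃
.....................┃                     ┃
.....................┃                     ┃
.....................┃                     ┃
━━━━━━━━━━━━━━━━━━━━━┛━━━━━━━━━━━━━━━━━━━━━┛
                                            


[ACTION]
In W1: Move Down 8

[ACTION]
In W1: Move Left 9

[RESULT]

                    ┏━━━━━━━━━━━━━━━━━━━━━━┓
━━━━━━━━━━━━━━━━━━━━━┓FormWidget           ┃
Navigator            ┃─────────────────────┨
─────────────────────┨ Email:      [      ]┃
.....................┃ Region:     [US   ▼]┃
.....♣...............┃ Plan:       ( ) Free┃
.....♣♣..............┃ Notes:      [Alice ]┃
.....................┃ Status:     [Inact▼]┃
.....................┃ Priority:   [High ▼]┃
........@............┃ Phone:      [      ]┃
...........♣.........┃                     ┃
..........♣..♣.......┃                     ┃
.....................┃                     ┃
                     ┃                     ┃
━━━━━━━━━━━━━━━━━━━━━┛━━━━━━━━━━━━━━━━━━━━━┛
                                            


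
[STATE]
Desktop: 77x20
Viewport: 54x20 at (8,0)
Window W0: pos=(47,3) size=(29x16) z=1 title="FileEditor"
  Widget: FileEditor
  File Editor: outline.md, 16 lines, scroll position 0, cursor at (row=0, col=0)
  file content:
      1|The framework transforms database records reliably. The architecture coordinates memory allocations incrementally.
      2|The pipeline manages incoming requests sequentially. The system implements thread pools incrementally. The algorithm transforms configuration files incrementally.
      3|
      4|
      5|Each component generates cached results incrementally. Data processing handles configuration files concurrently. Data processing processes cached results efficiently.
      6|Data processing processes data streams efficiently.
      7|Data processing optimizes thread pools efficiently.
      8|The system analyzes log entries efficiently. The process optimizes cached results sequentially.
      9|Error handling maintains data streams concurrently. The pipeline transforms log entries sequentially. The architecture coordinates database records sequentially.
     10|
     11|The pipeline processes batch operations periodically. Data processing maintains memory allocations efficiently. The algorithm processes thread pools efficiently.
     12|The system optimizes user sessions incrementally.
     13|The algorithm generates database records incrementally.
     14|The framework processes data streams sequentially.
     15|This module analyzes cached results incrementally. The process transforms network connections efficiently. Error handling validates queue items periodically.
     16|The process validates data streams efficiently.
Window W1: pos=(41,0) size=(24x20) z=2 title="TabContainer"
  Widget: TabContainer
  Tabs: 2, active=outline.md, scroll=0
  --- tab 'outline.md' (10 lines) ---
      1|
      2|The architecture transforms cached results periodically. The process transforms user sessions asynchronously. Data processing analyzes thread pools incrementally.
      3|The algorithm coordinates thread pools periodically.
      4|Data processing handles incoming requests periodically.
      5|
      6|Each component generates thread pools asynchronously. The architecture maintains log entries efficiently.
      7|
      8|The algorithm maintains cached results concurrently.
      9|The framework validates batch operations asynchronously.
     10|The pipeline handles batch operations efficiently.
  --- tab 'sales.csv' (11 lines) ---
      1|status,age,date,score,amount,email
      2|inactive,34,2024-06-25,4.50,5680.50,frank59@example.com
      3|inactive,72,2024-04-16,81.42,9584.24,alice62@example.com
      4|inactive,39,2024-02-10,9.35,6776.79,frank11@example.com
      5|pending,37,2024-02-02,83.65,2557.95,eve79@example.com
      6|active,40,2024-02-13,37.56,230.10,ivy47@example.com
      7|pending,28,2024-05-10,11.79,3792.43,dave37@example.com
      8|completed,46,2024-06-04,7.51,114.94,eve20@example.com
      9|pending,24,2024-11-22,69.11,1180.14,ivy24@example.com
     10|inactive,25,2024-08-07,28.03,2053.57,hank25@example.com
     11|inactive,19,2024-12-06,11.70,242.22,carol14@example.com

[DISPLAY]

                                 ┏━━━━━━━━━━━━━━━━━━━━
                                 ┃ TabContainer       
                                 ┠────────────────────
                                 ┃[outline.md]│ sales.
                                 ┃────────────────────
                                 ┃                    
                                 ┃The architecture tra
                                 ┃The algorithm coordi
                                 ┃Data processing hand
                                 ┃                    
                                 ┃Each component gener
                                 ┃                    
                                 ┃The algorithm mainta
                                 ┃The framework valida
                                 ┃The pipeline handles
                                 ┃                    
                                 ┃                    
                                 ┃                    
                                 ┃                    
                                 ┗━━━━━━━━━━━━━━━━━━━━


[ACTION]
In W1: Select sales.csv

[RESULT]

                                 ┏━━━━━━━━━━━━━━━━━━━━
                                 ┃ TabContainer       
                                 ┠────────────────────
                                 ┃ outline.md │[sales.
                                 ┃────────────────────
                                 ┃status,age,date,scor
                                 ┃inactive,34,2024-06-
                                 ┃inactive,72,2024-04-
                                 ┃inactive,39,2024-02-
                                 ┃pending,37,2024-02-0
                                 ┃active,40,2024-02-13
                                 ┃pending,28,2024-05-1
                                 ┃completed,46,2024-06
                                 ┃pending,24,2024-11-2
                                 ┃inactive,25,2024-08-
                                 ┃inactive,19,2024-12-
                                 ┃                    
                                 ┃                    
                                 ┃                    
                                 ┗━━━━━━━━━━━━━━━━━━━━


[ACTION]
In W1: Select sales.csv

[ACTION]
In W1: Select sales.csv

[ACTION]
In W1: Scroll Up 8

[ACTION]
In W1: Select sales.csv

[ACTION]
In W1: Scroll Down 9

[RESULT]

                                 ┏━━━━━━━━━━━━━━━━━━━━
                                 ┃ TabContainer       
                                 ┠────────────────────
                                 ┃ outline.md │[sales.
                                 ┃────────────────────
                                 ┃inactive,25,2024-08-
                                 ┃inactive,19,2024-12-
                                 ┃                    
                                 ┃                    
                                 ┃                    
                                 ┃                    
                                 ┃                    
                                 ┃                    
                                 ┃                    
                                 ┃                    
                                 ┃                    
                                 ┃                    
                                 ┃                    
                                 ┃                    
                                 ┗━━━━━━━━━━━━━━━━━━━━


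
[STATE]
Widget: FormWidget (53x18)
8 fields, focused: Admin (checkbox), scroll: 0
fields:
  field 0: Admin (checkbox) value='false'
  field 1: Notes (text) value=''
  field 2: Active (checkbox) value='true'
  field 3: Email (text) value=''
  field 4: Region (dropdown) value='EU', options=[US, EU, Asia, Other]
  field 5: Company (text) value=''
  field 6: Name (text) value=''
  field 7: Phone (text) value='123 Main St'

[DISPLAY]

> Admin:      [ ]                                    
  Notes:      [                                     ]
  Active:     [x]                                    
  Email:      [                                     ]
  Region:     [EU                                  ▼]
  Company:    [                                     ]
  Name:       [                                     ]
  Phone:      [123 Main St                          ]
                                                     
                                                     
                                                     
                                                     
                                                     
                                                     
                                                     
                                                     
                                                     
                                                     


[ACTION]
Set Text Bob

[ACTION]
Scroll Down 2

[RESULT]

  Active:     [x]                                    
  Email:      [                                     ]
  Region:     [EU                                  ▼]
  Company:    [                                     ]
  Name:       [                                     ]
  Phone:      [123 Main St                          ]
                                                     
                                                     
                                                     
                                                     
                                                     
                                                     
                                                     
                                                     
                                                     
                                                     
                                                     
                                                     


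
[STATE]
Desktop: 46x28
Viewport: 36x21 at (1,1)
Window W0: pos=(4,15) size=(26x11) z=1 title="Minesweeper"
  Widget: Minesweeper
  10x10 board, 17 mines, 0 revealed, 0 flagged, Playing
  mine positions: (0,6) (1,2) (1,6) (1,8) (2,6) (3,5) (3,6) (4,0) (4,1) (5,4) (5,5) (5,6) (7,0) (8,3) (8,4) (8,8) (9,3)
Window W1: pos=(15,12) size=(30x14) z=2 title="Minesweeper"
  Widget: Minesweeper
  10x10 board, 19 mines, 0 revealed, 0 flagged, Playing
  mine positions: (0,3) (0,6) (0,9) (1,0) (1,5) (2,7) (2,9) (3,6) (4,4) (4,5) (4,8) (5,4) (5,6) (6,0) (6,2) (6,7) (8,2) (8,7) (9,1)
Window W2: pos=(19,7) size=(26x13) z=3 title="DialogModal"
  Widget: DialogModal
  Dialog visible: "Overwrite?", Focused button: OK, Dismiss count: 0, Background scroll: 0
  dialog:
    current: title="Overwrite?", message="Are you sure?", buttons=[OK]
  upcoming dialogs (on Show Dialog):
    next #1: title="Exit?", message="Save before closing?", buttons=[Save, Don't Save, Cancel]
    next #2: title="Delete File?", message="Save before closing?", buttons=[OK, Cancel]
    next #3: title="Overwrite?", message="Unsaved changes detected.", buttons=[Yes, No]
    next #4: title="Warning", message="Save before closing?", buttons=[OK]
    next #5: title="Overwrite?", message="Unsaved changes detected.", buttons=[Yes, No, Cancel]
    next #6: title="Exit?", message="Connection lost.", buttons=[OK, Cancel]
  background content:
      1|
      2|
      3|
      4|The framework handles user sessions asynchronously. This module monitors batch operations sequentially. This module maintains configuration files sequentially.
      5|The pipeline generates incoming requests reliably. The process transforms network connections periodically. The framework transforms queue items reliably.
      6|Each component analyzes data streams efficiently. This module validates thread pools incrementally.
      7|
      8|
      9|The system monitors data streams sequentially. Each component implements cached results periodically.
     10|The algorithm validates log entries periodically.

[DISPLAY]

                                    
                                    
                                    
                                    
                                    
                                    
                  ┏━━━━━━━━━━━━━━━━━
                  ┃ DialogModal     
                  ┠─────────────────
                  ┃                 
                  ┃                 
              ┏━━━┃   ┌─────────────
              ┃ Mi┃The│   Overwrite?
              ┠───┃The│ Are you sure
   ┏━━━━━━━━━━┃■■■┃Eac│      [OK]   
   ┃ Minesweep┃■■■┃   └─────────────
   ┠──────────┃■■■┃                 
   ┃■■■■■■■■■■┃■■■┃The system monito
   ┃■■■■■■■■■■┃■■■┗━━━━━━━━━━━━━━━━━
   ┃■■■■■■■■■■┃■■■■■■■■■■           
   ┃■■■■■■■■■■┃■■■■■■■■■■           


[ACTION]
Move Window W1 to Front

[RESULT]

                                    
                                    
                                    
                                    
                                    
                                    
                  ┏━━━━━━━━━━━━━━━━━
                  ┃ DialogModal     
                  ┠─────────────────
                  ┃                 
                  ┃                 
              ┏━━━━━━━━━━━━━━━━━━━━━
              ┃ Minesweeper         
              ┠─────────────────────
   ┏━━━━━━━━━━┃■■■■■■■■■■           
   ┃ Minesweep┃■■■■■■■■■■           
   ┠──────────┃■■■■■■■■■■           
   ┃■■■■■■■■■■┃■■■■■■■■■■           
   ┃■■■■■■■■■■┃■■■■■■■■■■           
   ┃■■■■■■■■■■┃■■■■■■■■■■           
   ┃■■■■■■■■■■┃■■■■■■■■■■           


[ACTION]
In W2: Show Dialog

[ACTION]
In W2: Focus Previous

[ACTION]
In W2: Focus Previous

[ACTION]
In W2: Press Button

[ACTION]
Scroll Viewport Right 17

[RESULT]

                                    
                                    
                                    
                                    
                                    
                                    
         ┏━━━━━━━━━━━━━━━━━━━━━━━━┓ 
         ┃ DialogModal            ┃ 
         ┠────────────────────────┨ 
         ┃                        ┃ 
         ┃                        ┃ 
     ┏━━━━━━━━━━━━━━━━━━━━━━━━━━━━┓ 
     ┃ Minesweeper                ┃ 
     ┠────────────────────────────┨ 
━━━━━┃■■■■■■■■■■                  ┃ 
sweep┃■■■■■■■■■■                  ┃ 
─────┃■■■■■■■■■■                  ┃ 
■■■■■┃■■■■■■■■■■                  ┃ 
■■■■■┃■■■■■■■■■■                  ┃ 
■■■■■┃■■■■■■■■■■                  ┃ 
■■■■■┃■■■■■■■■■■                  ┃ 


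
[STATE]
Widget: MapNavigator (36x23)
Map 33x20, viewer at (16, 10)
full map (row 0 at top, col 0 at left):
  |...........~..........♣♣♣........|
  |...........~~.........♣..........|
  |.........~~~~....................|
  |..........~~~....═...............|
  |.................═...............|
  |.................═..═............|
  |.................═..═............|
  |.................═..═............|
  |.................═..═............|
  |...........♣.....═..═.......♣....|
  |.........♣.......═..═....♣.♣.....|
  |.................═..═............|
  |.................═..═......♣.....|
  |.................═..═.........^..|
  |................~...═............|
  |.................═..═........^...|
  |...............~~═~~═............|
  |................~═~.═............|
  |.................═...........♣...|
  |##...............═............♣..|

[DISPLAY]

                                    
  ...........~..........♣♣♣........ 
  ...........~~.........♣.......... 
  .........~~~~.................... 
  ..........~~~....═............... 
  .................═............... 
  .................═..═............ 
  .................═..═............ 
  .................═..═............ 
  .................═..═............ 
  ...........♣.....═..═.......♣.... 
  .........♣......@═..═....♣.♣..... 
  .................═..═............ 
  .................═..═......♣..... 
  .................═..═.........^.. 
  ................~...═............ 
  .................═..═........^... 
  ...............~~═~~═............ 
  ................~═~.═............ 
  .................═...........♣... 
  ##...............═............♣.. 
                                    
                                    


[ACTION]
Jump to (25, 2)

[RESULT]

                                    
                                    
                                    
                                    
                                    
                                    
                                    
                                    
                                    
....~..........♣♣♣........          
....~~.........♣..........          
..~~~~............@.......          
...~~~....═...............          
..........═...............          
..........═..═............          
..........═..═............          
..........═..═............          
..........═..═............          
....♣.....═..═.......♣....          
..♣.......═..═....♣.♣.....          
..........═..═............          
..........═..═......♣.....          
..........═..═.........^..          


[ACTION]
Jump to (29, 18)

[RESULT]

......═..═............              
......═..═............              
♣.....═..═.......♣....              
......═..═....♣.♣.....              
......═..═............              
......═..═......♣.....              
......═..═.........^..              
.....~...═............              
......═..═........^...              
....~~═~~═............              
.....~═~.═............              
......═...........@...              
......═............♣..              
                                    
                                    
                                    
                                    
                                    
                                    
                                    
                                    
                                    
                                    


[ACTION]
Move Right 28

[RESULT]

...═..═............                 
...═..═............                 
...═..═.......♣....                 
...═..═....♣.♣.....                 
...═..═............                 
...═..═......♣.....                 
...═..═.........^..                 
..~...═............                 
...═..═........^...                 
.~~═~~═............                 
..~═~.═............                 
...═...........♣..@                 
...═............♣..                 
                                    
                                    
                                    
                                    
                                    
                                    
                                    
                                    
                                    
                                    
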